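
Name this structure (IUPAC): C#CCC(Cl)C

4-chloropent-1-yne

The longest chain bearing the multiple bond is 5 carbons long (pentane).
The chain contains a C≡C triple bond, so the unsaturation ending is -yne.
Choose the numbering such that numbering from this end puts the triple bond at C-1 rather than C-4.
This places the triple bond between C-1 and C-2; a chloro group at C-4.
Assembling the pieces gives 4-chloropent-1-yne.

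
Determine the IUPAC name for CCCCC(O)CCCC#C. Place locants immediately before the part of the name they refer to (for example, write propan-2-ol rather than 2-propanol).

dec-9-yn-5-ol

The longest carbon chain that includes the –OH group and the multiple bond has 10 carbons, so the parent hydride is decane.
An alcohol (–OH) is the principal characteristic group, giving the suffix -ol.
The chain contains a C≡C triple bond, so the unsaturation ending is -yne.
Choose the numbering such that numbering from this end puts the hydroxyl group at C-5 rather than C-6.
This places the hydroxyl at C-5; the triple bond between C-9 and C-10.
The name is dec-9-yn-5-ol.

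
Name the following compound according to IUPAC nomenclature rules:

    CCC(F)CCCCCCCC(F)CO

2,10-difluorododecan-1-ol

The longest carbon chain that includes the –OH group has 12 carbons, so the parent hydride is dodecane.
The principal characteristic group is an alcohol (–OH), named with the suffix -ol.
The numbering direction is chosen so that numbering from this end puts the hydroxyl group at C-1 rather than C-12.
With this numbering: the hydroxyl at C-1; fluoro groups at C-2 and C-10.
Assembling the pieces gives 2,10-difluorododecan-1-ol.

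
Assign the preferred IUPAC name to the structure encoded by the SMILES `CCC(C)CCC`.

3-methylhexane

The parent chain contains 6 carbons (hexane).
The numbering direction is chosen so that the substituent locant set {3} is lower than {4} at the first point of difference.
With this numbering: a methyl group at C-3.
Assembling the pieces gives 3-methylhexane.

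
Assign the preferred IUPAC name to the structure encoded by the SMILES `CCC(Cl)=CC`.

The longest carbon chain that includes the multiple bond has 5 carbons, so the parent hydride is pentane.
The chain contains a C=C double bond, so the unsaturation ending is -ene.
Number the chain so that numbering from this end puts the double bond at C-2 rather than C-3.
That gives the double bond between C-2 and C-3; a chloro group at C-3.
Putting it together: 3-chloropent-2-ene.

3-chloropent-2-ene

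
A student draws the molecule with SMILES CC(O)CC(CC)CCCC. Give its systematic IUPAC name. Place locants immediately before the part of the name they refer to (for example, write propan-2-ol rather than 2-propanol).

4-ethyloctan-2-ol

Counting along the main chain through the –OH group gives 8 carbons: the parent is octane.
The highest-priority functional group is an alcohol (–OH), so the name ends in -ol.
Choose the numbering such that numbering from this end puts the hydroxyl group at C-2 rather than C-7.
This places the hydroxyl at C-2; an ethyl group at C-4.
Putting it together: 4-ethyloctan-2-ol.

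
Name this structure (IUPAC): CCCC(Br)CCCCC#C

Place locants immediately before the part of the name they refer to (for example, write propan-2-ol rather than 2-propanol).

Counting along the main chain through the multiple bond gives 10 carbons: the parent is decane.
There is one C≡C triple bond, indicated by the ending -yne.
Number the chain so that numbering from this end puts the triple bond at C-1 rather than C-9.
With this numbering: the triple bond between C-1 and C-2; a bromo group at C-7.
The name is 7-bromodec-1-yne.

7-bromodec-1-yne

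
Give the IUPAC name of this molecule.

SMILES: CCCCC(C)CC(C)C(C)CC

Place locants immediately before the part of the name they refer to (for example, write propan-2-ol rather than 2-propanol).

The longest carbon chain is 10 atoms: the parent is decane.
Number the chain so that the substituent locant set {3,4,6} is lower than {5,7,8} at the first point of difference.
With this numbering: methyl groups at C-3 and C-4 and C-6.
Putting it together: 3,4,6-trimethyldecane.

3,4,6-trimethyldecane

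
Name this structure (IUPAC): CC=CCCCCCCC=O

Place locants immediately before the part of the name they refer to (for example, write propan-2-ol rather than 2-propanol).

dec-8-enal

The longest carbon chain that includes the –CHO group and the multiple bond has 10 carbons, so the parent hydride is decane.
The highest-priority functional group is an aldehyde (terminal –CHO), so the name ends in -al.
The chain contains a C=C double bond, so the unsaturation ending is -ene.
The numbering direction is chosen so that the aldehyde carbon is C-1 by definition.
This places the double bond between C-8 and C-9.
Putting it together: dec-8-enal.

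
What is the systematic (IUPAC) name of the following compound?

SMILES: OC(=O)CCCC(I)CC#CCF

9-fluoro-5-iodonon-7-ynoic acid

Counting along the main chain through the –COOH group and the multiple bond gives 9 carbons: the parent is nonane.
A carboxylic acid (terminal –COOH) is the principal characteristic group, giving the suffix -oic acid.
There is one C≡C triple bond, indicated by the ending -yne.
The numbering direction is chosen so that the carboxylic acid carbon is C-1 by definition.
With this numbering: the triple bond between C-7 and C-8; a fluoro group at C-9; an iodo group at C-5.
Substituent prefixes are cited in alphabetical order (multiplying prefixes like di-/tri- are ignored for ordering).
The name is 9-fluoro-5-iodonon-7-ynoic acid.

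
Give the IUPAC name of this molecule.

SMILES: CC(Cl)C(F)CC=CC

6-chloro-5-fluorohept-2-ene

Counting along the main chain through the multiple bond gives 7 carbons: the parent is heptane.
There is one C=C double bond, indicated by the ending -ene.
Choose the numbering such that numbering from this end puts the double bond at C-2 rather than C-5.
That gives the double bond between C-2 and C-3; a chloro group at C-6; a fluoro group at C-5.
The substituents are ordered alphabetically, ignoring any di-/tri- multipliers.
Assembling the pieces gives 6-chloro-5-fluorohept-2-ene.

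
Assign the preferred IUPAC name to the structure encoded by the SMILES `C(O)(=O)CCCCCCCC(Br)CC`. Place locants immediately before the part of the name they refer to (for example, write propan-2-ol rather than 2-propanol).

The longest carbon chain that includes the –COOH group has 11 carbons, so the parent hydride is undecane.
The highest-priority functional group is a carboxylic acid (terminal –COOH), so the name ends in -oic acid.
Choose the numbering such that the carboxylic acid carbon is C-1 by definition.
That gives a bromo group at C-9.
The name is 9-bromoundecanoic acid.

9-bromoundecanoic acid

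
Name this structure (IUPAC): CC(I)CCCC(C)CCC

2-iodo-6-methylnonane

The longest carbon chain is 9 atoms: the parent is nonane.
The numbering direction is chosen so that the substituent locant set {2,6} is lower than {4,8} at the first point of difference.
This places an iodo group at C-2; a methyl group at C-6.
Prefixes are listed alphabetically: iodo, methyl.
Assembling the pieces gives 2-iodo-6-methylnonane.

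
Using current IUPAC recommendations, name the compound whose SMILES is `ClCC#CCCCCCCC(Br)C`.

The longest chain bearing the multiple bond is 11 carbons long (undecane).
The chain contains a C≡C triple bond, so the unsaturation ending is -yne.
The numbering direction is chosen so that numbering from this end puts the triple bond at C-2 rather than C-9.
That gives the triple bond between C-2 and C-3; a bromo group at C-10; a chloro group at C-1.
Prefixes are listed alphabetically: bromo, chloro.
Putting it together: 10-bromo-1-chloroundec-2-yne.

10-bromo-1-chloroundec-2-yne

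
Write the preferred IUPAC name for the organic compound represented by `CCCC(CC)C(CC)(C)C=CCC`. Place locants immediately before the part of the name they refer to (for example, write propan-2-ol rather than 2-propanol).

5,6-diethyl-5-methylnon-3-ene

Counting along the main chain through the multiple bond gives 9 carbons: the parent is nonane.
There is one C=C double bond, indicated by the ending -ene.
Choose the numbering such that numbering from this end puts the double bond at C-3 rather than C-6.
This places the double bond between C-3 and C-4; ethyl groups at C-5 and C-6; a methyl group at C-5.
The substituents are ordered alphabetically, ignoring any di-/tri- multipliers.
The name is 5,6-diethyl-5-methylnon-3-ene.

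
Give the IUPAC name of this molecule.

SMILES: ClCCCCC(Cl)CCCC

The longest carbon chain is 9 atoms: the parent is nonane.
The numbering direction is chosen so that the substituent locant set {1,5} is lower than {5,9} at the first point of difference.
That gives chloro groups at C-1 and C-5.
Assembling the pieces gives 1,5-dichlorononane.

1,5-dichlorononane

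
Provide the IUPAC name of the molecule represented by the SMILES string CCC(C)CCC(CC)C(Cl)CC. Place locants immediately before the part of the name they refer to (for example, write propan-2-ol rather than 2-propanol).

The parent chain contains 9 carbons (nonane).
The numbering direction is chosen so that the substituent locant set {3,4,7} is lower than {3,6,7} at the first point of difference.
With this numbering: a chloro group at C-3; an ethyl group at C-4; a methyl group at C-7.
The substituents are ordered alphabetically, ignoring any di-/tri- multipliers.
Assembling the pieces gives 3-chloro-4-ethyl-7-methylnonane.

3-chloro-4-ethyl-7-methylnonane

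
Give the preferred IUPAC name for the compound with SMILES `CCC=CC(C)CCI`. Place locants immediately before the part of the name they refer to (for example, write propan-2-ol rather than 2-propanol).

7-iodo-5-methylhept-3-ene

Counting along the main chain through the multiple bond gives 7 carbons: the parent is heptane.
There is one C=C double bond, indicated by the ending -ene.
Number the chain so that numbering from this end puts the double bond at C-3 rather than C-4.
That gives the double bond between C-3 and C-4; an iodo group at C-7; a methyl group at C-5.
The substituents are ordered alphabetically, ignoring any di-/tri- multipliers.
The name is 7-iodo-5-methylhept-3-ene.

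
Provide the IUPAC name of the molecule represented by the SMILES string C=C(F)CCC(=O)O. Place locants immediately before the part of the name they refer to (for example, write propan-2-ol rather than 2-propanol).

The longest chain bearing the –COOH group and the multiple bond is 5 carbons long (pentane).
A carboxylic acid (terminal –COOH) is the principal characteristic group, giving the suffix -oic acid.
There is one C=C double bond, indicated by the ending -ene.
Number the chain so that the carboxylic acid carbon is C-1 by definition.
That gives the double bond between C-4 and C-5; a fluoro group at C-4.
The name is 4-fluoropent-4-enoic acid.

4-fluoropent-4-enoic acid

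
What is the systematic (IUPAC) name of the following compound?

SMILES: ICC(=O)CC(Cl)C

4-chloro-1-iodopentan-2-one

The longest chain bearing the carbonyl is 5 carbons long (pentane).
A ketone (C=O on an internal carbon) is the principal characteristic group, giving the suffix -one.
The numbering direction is chosen so that numbering from this end puts the carbonyl group at C-2 rather than C-4.
That gives the carbonyl at C-2; a chloro group at C-4; an iodo group at C-1.
The substituents are ordered alphabetically, ignoring any di-/tri- multipliers.
The name is 4-chloro-1-iodopentan-2-one.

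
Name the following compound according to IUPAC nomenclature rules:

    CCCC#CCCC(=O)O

oct-4-ynoic acid

The longest chain bearing the –COOH group and the multiple bond is 8 carbons long (octane).
A carboxylic acid (terminal –COOH) is the principal characteristic group, giving the suffix -oic acid.
The chain contains a C≡C triple bond, so the unsaturation ending is -yne.
Number the chain so that the carboxylic acid carbon is C-1 by definition.
This places the triple bond between C-4 and C-5.
Assembling the pieces gives oct-4-ynoic acid.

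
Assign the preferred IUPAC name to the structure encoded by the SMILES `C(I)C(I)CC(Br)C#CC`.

4-bromo-6,7-diiodohept-2-yne

The longest carbon chain that includes the multiple bond has 7 carbons, so the parent hydride is heptane.
A C≡C triple bond in the chain gives the infix -yne-.
The numbering direction is chosen so that numbering from this end puts the triple bond at C-2 rather than C-5.
With this numbering: the triple bond between C-2 and C-3; a bromo group at C-4; iodo groups at C-6 and C-7.
The substituents are ordered alphabetically, ignoring any di-/tri- multipliers.
The name is 4-bromo-6,7-diiodohept-2-yne.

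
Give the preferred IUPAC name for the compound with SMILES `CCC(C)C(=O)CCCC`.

3-methyloctan-4-one

The longest carbon chain that includes the carbonyl has 8 carbons, so the parent hydride is octane.
The principal characteristic group is a ketone (C=O on an internal carbon), named with the suffix -one.
Choose the numbering such that numbering from this end puts the carbonyl group at C-4 rather than C-5.
That gives the carbonyl at C-4; a methyl group at C-3.
Assembling the pieces gives 3-methyloctan-4-one.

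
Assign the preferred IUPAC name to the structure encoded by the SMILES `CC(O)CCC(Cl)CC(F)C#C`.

The longest chain bearing the –OH group and the multiple bond is 9 carbons long (nonane).
The highest-priority functional group is an alcohol (–OH), so the name ends in -ol.
The chain contains a C≡C triple bond, so the unsaturation ending is -yne.
Number the chain so that numbering from this end puts the hydroxyl group at C-2 rather than C-8.
This places the hydroxyl at C-2; the triple bond between C-8 and C-9; a chloro group at C-5; a fluoro group at C-7.
Prefixes are listed alphabetically: chloro, fluoro.
The name is 5-chloro-7-fluoronon-8-yn-2-ol.

5-chloro-7-fluoronon-8-yn-2-ol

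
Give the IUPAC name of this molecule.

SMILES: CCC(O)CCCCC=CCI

Counting along the main chain through the –OH group and the multiple bond gives 10 carbons: the parent is decane.
The highest-priority functional group is an alcohol (–OH), so the name ends in -ol.
There is one C=C double bond, indicated by the ending -ene.
Choose the numbering such that numbering from this end puts the hydroxyl group at C-3 rather than C-8.
With this numbering: the hydroxyl at C-3; the double bond between C-8 and C-9; an iodo group at C-10.
The name is 10-iododec-8-en-3-ol.

10-iododec-8-en-3-ol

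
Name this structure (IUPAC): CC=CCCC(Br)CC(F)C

The longest carbon chain that includes the multiple bond has 9 carbons, so the parent hydride is nonane.
The chain contains a C=C double bond, so the unsaturation ending is -ene.
The numbering direction is chosen so that numbering from this end puts the double bond at C-2 rather than C-7.
This places the double bond between C-2 and C-3; a bromo group at C-6; a fluoro group at C-8.
Substituent prefixes are cited in alphabetical order (multiplying prefixes like di-/tri- are ignored for ordering).
Putting it together: 6-bromo-8-fluoronon-2-ene.

6-bromo-8-fluoronon-2-ene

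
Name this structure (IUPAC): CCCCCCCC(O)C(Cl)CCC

4-chlorododecan-5-ol

The longest carbon chain that includes the –OH group has 12 carbons, so the parent hydride is dodecane.
The highest-priority functional group is an alcohol (–OH), so the name ends in -ol.
Choose the numbering such that numbering from this end puts the hydroxyl group at C-5 rather than C-8.
That gives the hydroxyl at C-5; a chloro group at C-4.
Assembling the pieces gives 4-chlorododecan-5-ol.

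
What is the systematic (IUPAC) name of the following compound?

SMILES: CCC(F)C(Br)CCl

The longest carbon chain is 5 atoms: the parent is pentane.
Number the chain so that the substituent locant set {1,2,3} is lower than {3,4,5} at the first point of difference.
This places a bromo group at C-2; a chloro group at C-1; a fluoro group at C-3.
Substituent prefixes are cited in alphabetical order (multiplying prefixes like di-/tri- are ignored for ordering).
Putting it together: 2-bromo-1-chloro-3-fluoropentane.

2-bromo-1-chloro-3-fluoropentane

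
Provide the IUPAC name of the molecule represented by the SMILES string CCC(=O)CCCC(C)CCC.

The longest carbon chain that includes the carbonyl has 10 carbons, so the parent hydride is decane.
A ketone (C=O on an internal carbon) is the principal characteristic group, giving the suffix -one.
The numbering direction is chosen so that numbering from this end puts the carbonyl group at C-3 rather than C-8.
This places the carbonyl at C-3; a methyl group at C-7.
The name is 7-methyldecan-3-one.

7-methyldecan-3-one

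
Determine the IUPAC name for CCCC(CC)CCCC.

4-ethyloctane

The longest continuous carbon chain has 8 atoms, so the parent hydride is octane.
Choose the numbering such that the substituent locant set {4} is lower than {5} at the first point of difference.
This places an ethyl group at C-4.
Assembling the pieces gives 4-ethyloctane.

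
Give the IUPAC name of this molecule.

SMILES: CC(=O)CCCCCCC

nonan-2-one

The longest chain bearing the carbonyl is 9 carbons long (nonane).
The principal characteristic group is a ketone (C=O on an internal carbon), named with the suffix -one.
Choose the numbering such that numbering from this end puts the carbonyl group at C-2 rather than C-8.
With this numbering: the carbonyl at C-2.
Putting it together: nonan-2-one.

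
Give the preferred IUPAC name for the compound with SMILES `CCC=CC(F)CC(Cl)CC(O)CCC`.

The longest chain bearing the –OH group and the multiple bond is 12 carbons long (dodecane).
An alcohol (–OH) is the principal characteristic group, giving the suffix -ol.
There is one C=C double bond, indicated by the ending -ene.
The numbering direction is chosen so that numbering from this end puts the hydroxyl group at C-4 rather than C-9.
With this numbering: the hydroxyl at C-4; the double bond between C-9 and C-10; a chloro group at C-6; a fluoro group at C-8.
The substituents are ordered alphabetically, ignoring any di-/tri- multipliers.
The name is 6-chloro-8-fluorododec-9-en-4-ol.

6-chloro-8-fluorododec-9-en-4-ol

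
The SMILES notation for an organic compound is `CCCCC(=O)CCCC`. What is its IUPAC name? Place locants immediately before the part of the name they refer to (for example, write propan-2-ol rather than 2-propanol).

nonan-5-one

Counting along the main chain through the carbonyl gives 9 carbons: the parent is nonane.
The highest-priority functional group is a ketone (C=O on an internal carbon), so the name ends in -one.
The molecule is symmetric, so either numbering direction gives the same locants.
With this numbering: the carbonyl at C-5.
Assembling the pieces gives nonan-5-one.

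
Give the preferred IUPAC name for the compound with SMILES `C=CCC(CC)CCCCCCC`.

Counting along the main chain through the multiple bond gives 11 carbons: the parent is undecane.
There is one C=C double bond, indicated by the ending -ene.
Choose the numbering such that numbering from this end puts the double bond at C-1 rather than C-10.
That gives the double bond between C-1 and C-2; an ethyl group at C-4.
Assembling the pieces gives 4-ethylundec-1-ene.

4-ethylundec-1-ene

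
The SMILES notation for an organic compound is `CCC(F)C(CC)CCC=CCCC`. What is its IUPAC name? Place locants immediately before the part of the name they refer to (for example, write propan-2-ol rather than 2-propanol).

The longest carbon chain that includes the multiple bond has 11 carbons, so the parent hydride is undecane.
A C=C double bond in the chain gives the infix -ene-.
The numbering direction is chosen so that numbering from this end puts the double bond at C-4 rather than C-7.
This places the double bond between C-4 and C-5; an ethyl group at C-8; a fluoro group at C-9.
Prefixes are listed alphabetically: ethyl, fluoro.
Assembling the pieces gives 8-ethyl-9-fluoroundec-4-ene.

8-ethyl-9-fluoroundec-4-ene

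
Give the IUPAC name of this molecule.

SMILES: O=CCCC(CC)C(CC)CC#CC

Counting along the main chain through the –CHO group and the multiple bond gives 9 carbons: the parent is nonane.
An aldehyde (terminal –CHO) is the principal characteristic group, giving the suffix -al.
There is one C≡C triple bond, indicated by the ending -yne.
Number the chain so that the aldehyde carbon is C-1 by definition.
This places the triple bond between C-7 and C-8; ethyl groups at C-4 and C-5.
The name is 4,5-diethylnon-7-ynal.

4,5-diethylnon-7-ynal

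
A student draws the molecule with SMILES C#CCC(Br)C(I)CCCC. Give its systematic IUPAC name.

The longest chain bearing the multiple bond is 9 carbons long (nonane).
There is one C≡C triple bond, indicated by the ending -yne.
Choose the numbering such that numbering from this end puts the triple bond at C-1 rather than C-8.
This places the triple bond between C-1 and C-2; a bromo group at C-4; an iodo group at C-5.
The substituents are ordered alphabetically, ignoring any di-/tri- multipliers.
The name is 4-bromo-5-iodonon-1-yne.

4-bromo-5-iodonon-1-yne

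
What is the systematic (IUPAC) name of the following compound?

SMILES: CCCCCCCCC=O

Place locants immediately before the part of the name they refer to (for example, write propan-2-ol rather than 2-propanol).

nonanal

Counting along the main chain through the –CHO group gives 9 carbons: the parent is nonane.
An aldehyde (terminal –CHO) is the principal characteristic group, giving the suffix -al.
The numbering direction is chosen so that the aldehyde carbon is C-1 by definition.
Assembling the pieces gives nonanal.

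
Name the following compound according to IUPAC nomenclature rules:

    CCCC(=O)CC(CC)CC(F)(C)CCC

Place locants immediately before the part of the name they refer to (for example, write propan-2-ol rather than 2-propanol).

6-ethyl-8-fluoro-8-methylundecan-4-one

The longest chain bearing the carbonyl is 11 carbons long (undecane).
A ketone (C=O on an internal carbon) is the principal characteristic group, giving the suffix -one.
The numbering direction is chosen so that numbering from this end puts the carbonyl group at C-4 rather than C-8.
That gives the carbonyl at C-4; an ethyl group at C-6; a fluoro group at C-8; a methyl group at C-8.
Prefixes are listed alphabetically: ethyl, fluoro, methyl.
Assembling the pieces gives 6-ethyl-8-fluoro-8-methylundecan-4-one.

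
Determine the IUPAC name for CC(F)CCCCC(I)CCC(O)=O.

The longest chain bearing the –COOH group is 10 carbons long (decane).
A carboxylic acid (terminal –COOH) is the principal characteristic group, giving the suffix -oic acid.
Choose the numbering such that the carboxylic acid carbon is C-1 by definition.
This places a fluoro group at C-9; an iodo group at C-4.
Substituent prefixes are cited in alphabetical order (multiplying prefixes like di-/tri- are ignored for ordering).
Putting it together: 9-fluoro-4-iododecanoic acid.

9-fluoro-4-iododecanoic acid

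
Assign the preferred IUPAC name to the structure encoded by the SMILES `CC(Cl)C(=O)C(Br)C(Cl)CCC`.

The longest carbon chain that includes the carbonyl has 8 carbons, so the parent hydride is octane.
The principal characteristic group is a ketone (C=O on an internal carbon), named with the suffix -one.
Choose the numbering such that numbering from this end puts the carbonyl group at C-3 rather than C-6.
This places the carbonyl at C-3; a bromo group at C-4; chloro groups at C-2 and C-5.
Substituent prefixes are cited in alphabetical order (multiplying prefixes like di-/tri- are ignored for ordering).
The name is 4-bromo-2,5-dichlorooctan-3-one.

4-bromo-2,5-dichlorooctan-3-one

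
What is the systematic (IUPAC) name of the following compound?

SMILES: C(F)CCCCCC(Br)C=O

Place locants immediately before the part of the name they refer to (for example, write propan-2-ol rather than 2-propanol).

2-bromo-8-fluorooctanal

The longest carbon chain that includes the –CHO group has 8 carbons, so the parent hydride is octane.
An aldehyde (terminal –CHO) is the principal characteristic group, giving the suffix -al.
The numbering direction is chosen so that the aldehyde carbon is C-1 by definition.
That gives a bromo group at C-2; a fluoro group at C-8.
Prefixes are listed alphabetically: bromo, fluoro.
Putting it together: 2-bromo-8-fluorooctanal.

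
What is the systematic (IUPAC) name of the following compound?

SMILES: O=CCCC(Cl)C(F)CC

4-chloro-5-fluoroheptanal

The longest chain bearing the –CHO group is 7 carbons long (heptane).
The highest-priority functional group is an aldehyde (terminal –CHO), so the name ends in -al.
Choose the numbering such that the aldehyde carbon is C-1 by definition.
This places a chloro group at C-4; a fluoro group at C-5.
Substituent prefixes are cited in alphabetical order (multiplying prefixes like di-/tri- are ignored for ordering).
Putting it together: 4-chloro-5-fluoroheptanal.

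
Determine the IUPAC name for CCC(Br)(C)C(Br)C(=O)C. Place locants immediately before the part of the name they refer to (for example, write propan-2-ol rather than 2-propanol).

3,4-dibromo-4-methylhexan-2-one

Counting along the main chain through the carbonyl gives 6 carbons: the parent is hexane.
The principal characteristic group is a ketone (C=O on an internal carbon), named with the suffix -one.
The numbering direction is chosen so that numbering from this end puts the carbonyl group at C-2 rather than C-5.
That gives the carbonyl at C-2; bromo groups at C-3 and C-4; a methyl group at C-4.
Substituent prefixes are cited in alphabetical order (multiplying prefixes like di-/tri- are ignored for ordering).
Assembling the pieces gives 3,4-dibromo-4-methylhexan-2-one.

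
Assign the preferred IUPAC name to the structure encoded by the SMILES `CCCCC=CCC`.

The longest chain bearing the multiple bond is 8 carbons long (octane).
The chain contains a C=C double bond, so the unsaturation ending is -ene.
Number the chain so that numbering from this end puts the double bond at C-3 rather than C-5.
That gives the double bond between C-3 and C-4.
Putting it together: oct-3-ene.

oct-3-ene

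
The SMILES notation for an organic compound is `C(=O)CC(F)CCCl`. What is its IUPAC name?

5-chloro-3-fluoropentanal

The longest chain bearing the –CHO group is 5 carbons long (pentane).
The principal characteristic group is an aldehyde (terminal –CHO), named with the suffix -al.
Choose the numbering such that the aldehyde carbon is C-1 by definition.
This places a chloro group at C-5; a fluoro group at C-3.
Prefixes are listed alphabetically: chloro, fluoro.
Putting it together: 5-chloro-3-fluoropentanal.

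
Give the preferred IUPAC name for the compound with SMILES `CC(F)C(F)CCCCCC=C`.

The longest chain bearing the multiple bond is 10 carbons long (decane).
There is one C=C double bond, indicated by the ending -ene.
Choose the numbering such that numbering from this end puts the double bond at C-1 rather than C-9.
This places the double bond between C-1 and C-2; fluoro groups at C-8 and C-9.
Assembling the pieces gives 8,9-difluorodec-1-ene.

8,9-difluorodec-1-ene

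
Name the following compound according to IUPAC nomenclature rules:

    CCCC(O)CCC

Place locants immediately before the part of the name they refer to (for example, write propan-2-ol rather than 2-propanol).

heptan-4-ol

The longest carbon chain that includes the –OH group has 7 carbons, so the parent hydride is heptane.
The principal characteristic group is an alcohol (–OH), named with the suffix -ol.
Both numbering directions give the same locant set; either may be used.
That gives the hydroxyl at C-4.
Putting it together: heptan-4-ol.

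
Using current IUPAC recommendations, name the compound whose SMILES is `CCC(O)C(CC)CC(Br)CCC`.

The longest carbon chain that includes the –OH group has 9 carbons, so the parent hydride is nonane.
The principal characteristic group is an alcohol (–OH), named with the suffix -ol.
Number the chain so that numbering from this end puts the hydroxyl group at C-3 rather than C-7.
With this numbering: the hydroxyl at C-3; a bromo group at C-6; an ethyl group at C-4.
Prefixes are listed alphabetically: bromo, ethyl.
The name is 6-bromo-4-ethylnonan-3-ol.

6-bromo-4-ethylnonan-3-ol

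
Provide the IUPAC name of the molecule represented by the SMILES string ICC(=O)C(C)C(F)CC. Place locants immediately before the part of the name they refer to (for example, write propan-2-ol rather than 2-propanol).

4-fluoro-1-iodo-3-methylhexan-2-one

Counting along the main chain through the carbonyl gives 6 carbons: the parent is hexane.
A ketone (C=O on an internal carbon) is the principal characteristic group, giving the suffix -one.
The numbering direction is chosen so that numbering from this end puts the carbonyl group at C-2 rather than C-5.
This places the carbonyl at C-2; a fluoro group at C-4; an iodo group at C-1; a methyl group at C-3.
The substituents are ordered alphabetically, ignoring any di-/tri- multipliers.
Assembling the pieces gives 4-fluoro-1-iodo-3-methylhexan-2-one.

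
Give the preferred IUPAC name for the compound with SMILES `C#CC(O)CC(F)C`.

5-fluorohex-1-yn-3-ol

Counting along the main chain through the –OH group and the multiple bond gives 6 carbons: the parent is hexane.
The highest-priority functional group is an alcohol (–OH), so the name ends in -ol.
The chain contains a C≡C triple bond, so the unsaturation ending is -yne.
Number the chain so that numbering from this end puts the hydroxyl group at C-3 rather than C-4.
That gives the hydroxyl at C-3; the triple bond between C-1 and C-2; a fluoro group at C-5.
The name is 5-fluorohex-1-yn-3-ol.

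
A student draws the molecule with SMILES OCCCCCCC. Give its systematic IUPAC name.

heptan-1-ol

The longest carbon chain that includes the –OH group has 7 carbons, so the parent hydride is heptane.
The highest-priority functional group is an alcohol (–OH), so the name ends in -ol.
Number the chain so that numbering from this end puts the hydroxyl group at C-1 rather than C-7.
With this numbering: the hydroxyl at C-1.
The name is heptan-1-ol.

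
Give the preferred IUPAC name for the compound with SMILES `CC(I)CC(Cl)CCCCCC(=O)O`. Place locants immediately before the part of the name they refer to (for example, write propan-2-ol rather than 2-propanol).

7-chloro-9-iododecanoic acid

Counting along the main chain through the –COOH group gives 10 carbons: the parent is decane.
A carboxylic acid (terminal –COOH) is the principal characteristic group, giving the suffix -oic acid.
The numbering direction is chosen so that the carboxylic acid carbon is C-1 by definition.
With this numbering: a chloro group at C-7; an iodo group at C-9.
Prefixes are listed alphabetically: chloro, iodo.
Putting it together: 7-chloro-9-iododecanoic acid.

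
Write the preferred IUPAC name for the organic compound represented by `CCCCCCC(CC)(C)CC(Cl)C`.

2-chloro-4-ethyl-4-methyldecane

The longest continuous carbon chain has 10 atoms, so the parent hydride is decane.
Choose the numbering such that the substituent locant set {2,4,4} is lower than {7,7,9} at the first point of difference.
That gives a chloro group at C-2; an ethyl group at C-4; a methyl group at C-4.
The substituents are ordered alphabetically, ignoring any di-/tri- multipliers.
Putting it together: 2-chloro-4-ethyl-4-methyldecane.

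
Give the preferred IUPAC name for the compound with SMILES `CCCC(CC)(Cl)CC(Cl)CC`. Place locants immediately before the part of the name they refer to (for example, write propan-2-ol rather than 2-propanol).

The longest carbon chain is 8 atoms: the parent is octane.
Number the chain so that the substituent locant set {3,5,5} is lower than {4,4,6} at the first point of difference.
That gives chloro groups at C-3 and C-5; an ethyl group at C-5.
Prefixes are listed alphabetically: chloro, ethyl.
Assembling the pieces gives 3,5-dichloro-5-ethyloctane.

3,5-dichloro-5-ethyloctane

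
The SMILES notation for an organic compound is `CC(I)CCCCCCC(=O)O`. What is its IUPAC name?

8-iodononanoic acid

Counting along the main chain through the –COOH group gives 9 carbons: the parent is nonane.
A carboxylic acid (terminal –COOH) is the principal characteristic group, giving the suffix -oic acid.
Choose the numbering such that the carboxylic acid carbon is C-1 by definition.
This places an iodo group at C-8.
Assembling the pieces gives 8-iodononanoic acid.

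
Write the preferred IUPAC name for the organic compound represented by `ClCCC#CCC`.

1-chlorohex-3-yne

Counting along the main chain through the multiple bond gives 6 carbons: the parent is hexane.
There is one C≡C triple bond, indicated by the ending -yne.
Choose the numbering such that the substituent locant set {1} is lower than {6} at the first point of difference.
This places the triple bond between C-3 and C-4; a chloro group at C-1.
Putting it together: 1-chlorohex-3-yne.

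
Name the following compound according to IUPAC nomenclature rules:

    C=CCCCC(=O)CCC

Counting along the main chain through the carbonyl and the multiple bond gives 9 carbons: the parent is nonane.
The highest-priority functional group is a ketone (C=O on an internal carbon), so the name ends in -one.
There is one C=C double bond, indicated by the ending -ene.
Number the chain so that numbering from this end puts the carbonyl group at C-4 rather than C-6.
This places the carbonyl at C-4; the double bond between C-8 and C-9.
The name is non-8-en-4-one.

non-8-en-4-one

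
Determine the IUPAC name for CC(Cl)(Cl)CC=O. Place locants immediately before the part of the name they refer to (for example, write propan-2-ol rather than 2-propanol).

3,3-dichlorobutanal

The longest chain bearing the –CHO group is 4 carbons long (butane).
The highest-priority functional group is an aldehyde (terminal –CHO), so the name ends in -al.
Number the chain so that the aldehyde carbon is C-1 by definition.
That gives two chloro groups at C-3.
Assembling the pieces gives 3,3-dichlorobutanal.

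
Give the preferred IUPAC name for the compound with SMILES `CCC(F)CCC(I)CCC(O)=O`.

7-fluoro-4-iodononanoic acid

The longest carbon chain that includes the –COOH group has 9 carbons, so the parent hydride is nonane.
The principal characteristic group is a carboxylic acid (terminal –COOH), named with the suffix -oic acid.
The numbering direction is chosen so that the carboxylic acid carbon is C-1 by definition.
With this numbering: a fluoro group at C-7; an iodo group at C-4.
Prefixes are listed alphabetically: fluoro, iodo.
The name is 7-fluoro-4-iodononanoic acid.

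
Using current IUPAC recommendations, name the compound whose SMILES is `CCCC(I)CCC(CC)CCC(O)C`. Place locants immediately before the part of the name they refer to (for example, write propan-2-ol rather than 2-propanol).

Counting along the main chain through the –OH group gives 11 carbons: the parent is undecane.
The principal characteristic group is an alcohol (–OH), named with the suffix -ol.
Number the chain so that numbering from this end puts the hydroxyl group at C-2 rather than C-10.
That gives the hydroxyl at C-2; an ethyl group at C-5; an iodo group at C-8.
The substituents are ordered alphabetically, ignoring any di-/tri- multipliers.
Assembling the pieces gives 5-ethyl-8-iodoundecan-2-ol.

5-ethyl-8-iodoundecan-2-ol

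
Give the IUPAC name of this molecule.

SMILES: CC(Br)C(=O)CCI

4-bromo-1-iodopentan-3-one

The longest carbon chain that includes the carbonyl has 5 carbons, so the parent hydride is pentane.
The highest-priority functional group is a ketone (C=O on an internal carbon), so the name ends in -one.
Choose the numbering such that the substituent locant set {1,4} is lower than {2,5} at the first point of difference.
With this numbering: the carbonyl at C-3; a bromo group at C-4; an iodo group at C-1.
Substituent prefixes are cited in alphabetical order (multiplying prefixes like di-/tri- are ignored for ordering).
The name is 4-bromo-1-iodopentan-3-one.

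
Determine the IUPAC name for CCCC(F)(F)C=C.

3,3-difluorohex-1-ene

The longest carbon chain that includes the multiple bond has 6 carbons, so the parent hydride is hexane.
There is one C=C double bond, indicated by the ending -ene.
The numbering direction is chosen so that numbering from this end puts the double bond at C-1 rather than C-5.
With this numbering: the double bond between C-1 and C-2; two fluoro groups at C-3.
Assembling the pieces gives 3,3-difluorohex-1-ene.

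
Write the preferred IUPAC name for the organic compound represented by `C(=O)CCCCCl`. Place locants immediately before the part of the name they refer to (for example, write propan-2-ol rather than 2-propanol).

5-chloropentanal

The longest carbon chain that includes the –CHO group has 5 carbons, so the parent hydride is pentane.
An aldehyde (terminal –CHO) is the principal characteristic group, giving the suffix -al.
Number the chain so that the aldehyde carbon is C-1 by definition.
That gives a chloro group at C-5.
The name is 5-chloropentanal.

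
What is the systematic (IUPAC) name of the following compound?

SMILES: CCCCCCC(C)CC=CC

The longest chain bearing the multiple bond is 11 carbons long (undecane).
The chain contains a C=C double bond, so the unsaturation ending is -ene.
The numbering direction is chosen so that numbering from this end puts the double bond at C-2 rather than C-9.
This places the double bond between C-2 and C-3; a methyl group at C-5.
Putting it together: 5-methylundec-2-ene.

5-methylundec-2-ene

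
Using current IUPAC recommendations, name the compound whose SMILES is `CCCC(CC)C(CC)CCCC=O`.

Counting along the main chain through the –CHO group gives 9 carbons: the parent is nonane.
The principal characteristic group is an aldehyde (terminal –CHO), named with the suffix -al.
The numbering direction is chosen so that the aldehyde carbon is C-1 by definition.
That gives ethyl groups at C-5 and C-6.
The name is 5,6-diethylnonanal.

5,6-diethylnonanal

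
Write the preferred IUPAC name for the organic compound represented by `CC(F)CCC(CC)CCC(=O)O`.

4-ethyl-7-fluorooctanoic acid

The longest chain bearing the –COOH group is 8 carbons long (octane).
A carboxylic acid (terminal –COOH) is the principal characteristic group, giving the suffix -oic acid.
Choose the numbering such that the carboxylic acid carbon is C-1 by definition.
That gives an ethyl group at C-4; a fluoro group at C-7.
Substituent prefixes are cited in alphabetical order (multiplying prefixes like di-/tri- are ignored for ordering).
Putting it together: 4-ethyl-7-fluorooctanoic acid.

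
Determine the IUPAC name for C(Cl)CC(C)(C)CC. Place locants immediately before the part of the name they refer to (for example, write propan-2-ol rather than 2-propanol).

1-chloro-3,3-dimethylpentane

The longest carbon chain is 5 atoms: the parent is pentane.
Number the chain so that the substituent locant set {1,3,3} is lower than {3,3,5} at the first point of difference.
That gives a chloro group at C-1; two methyl groups at C-3.
Substituent prefixes are cited in alphabetical order (multiplying prefixes like di-/tri- are ignored for ordering).
Putting it together: 1-chloro-3,3-dimethylpentane.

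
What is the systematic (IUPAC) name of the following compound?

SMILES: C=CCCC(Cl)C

5-chlorohex-1-ene

Counting along the main chain through the multiple bond gives 6 carbons: the parent is hexane.
A C=C double bond in the chain gives the infix -ene-.
The numbering direction is chosen so that numbering from this end puts the double bond at C-1 rather than C-5.
That gives the double bond between C-1 and C-2; a chloro group at C-5.
The name is 5-chlorohex-1-ene.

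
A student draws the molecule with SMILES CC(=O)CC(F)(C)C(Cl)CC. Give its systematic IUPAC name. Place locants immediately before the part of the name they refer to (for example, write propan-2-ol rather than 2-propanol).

The longest carbon chain that includes the carbonyl has 7 carbons, so the parent hydride is heptane.
The highest-priority functional group is a ketone (C=O on an internal carbon), so the name ends in -one.
Number the chain so that numbering from this end puts the carbonyl group at C-2 rather than C-6.
With this numbering: the carbonyl at C-2; a chloro group at C-5; a fluoro group at C-4; a methyl group at C-4.
Prefixes are listed alphabetically: chloro, fluoro, methyl.
The name is 5-chloro-4-fluoro-4-methylheptan-2-one.

5-chloro-4-fluoro-4-methylheptan-2-one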